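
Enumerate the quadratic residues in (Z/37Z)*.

Square k = 1,…,18 (k and 37−k give the same square):
1²=1, 2²=4, 3²=9, 4²=16, 5²=25, 6²=36, 7²≡12, 8²≡27, 9²≡7, 10²≡26, 11²≡10, 12²≡33, 13²≡21, 14²≡11, 15²≡3, 16²≡34, 17²≡30, 18²≡28 (mod 37).
So the quadratic residues mod 37 are {1, 3, 4, 7, 9, 10, 11, 12, 16, 21, 25, 26, 27, 28, 30, 33, 34, 36}.

1, 3, 4, 7, 9, 10, 11, 12, 16, 21, 25, 26, 27, 28, 30, 33, 34, 36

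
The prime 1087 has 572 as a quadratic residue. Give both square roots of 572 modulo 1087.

220, 867

Since 1087 ≡ 3 (mod 4), a square root of 572 is 572^((1087+1)/4) = 572^272 mod 1087.
Repeated squaring: 572^2≡1084, 572^4≡9, 572^8≡81, 572^16≡39, 572^32≡434, 572^64≡305, 572^128≡630, 572^256≡145 (mod 1087).
572^272 = 572^(256+16) ≡ 220 (mod 1087).
Check: 220² = 48400 ≡ 572 (mod 1087). The two roots are 220 and 867.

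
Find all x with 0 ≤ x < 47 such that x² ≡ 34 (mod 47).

9, 38

Since 47 ≡ 3 (mod 4), a square root of 34 is 34^((47+1)/4) = 34^12 mod 47.
Repeated squaring: 34^2≡28, 34^4≡32, 34^8≡37 (mod 47).
34^12 = 34^(8+4) ≡ 9 (mod 47).
Check: 9² = 81 ≡ 34 (mod 47). The two roots are 9 and 38.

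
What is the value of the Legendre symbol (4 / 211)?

1

Pull out 2^2: since 211 ≡ 3 (mod 8), (2/211) = -1, so (2/211)^2 = +1.
Reached (1/211) = 1. Collecting the sign flips along the way, the symbol is +1.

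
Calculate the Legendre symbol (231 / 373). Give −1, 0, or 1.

Euler's criterion: (231/373) ≡ 231^186 (mod 373).
231^2 ≡ 22 (mod 373)
231^4 ≡ 111 (mod 373)
231^8 ≡ 12 (mod 373)
231^16 ≡ 144 (mod 373)
231^32 ≡ 221 (mod 373)
231^64 ≡ 351 (mod 373)
231^128 ≡ 111 (mod 373)
231^186 = 231^(128+32+16+8+2) ≡ 372 (mod 373).
Result is 372 ≡ −1, so (231/373) = −1.

-1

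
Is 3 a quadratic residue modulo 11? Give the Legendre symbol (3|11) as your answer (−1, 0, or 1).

Euler's criterion: (3/11) ≡ 3^5 (mod 11).
3^2 ≡ 9 (mod 11)
3^4 ≡ 4 (mod 11)
3^5 = 3^(4+1) ≡ 1 (mod 11).
Result is 1, so (3/11) = 1.

1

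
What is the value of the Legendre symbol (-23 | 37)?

First reduce: -23 ≡ 14 (mod 37).
Pull out 2: since 37 ≡ 5 (mod 8), (2/37) = -1.
Reciprocity: 7 ≡ 3 and 37 ≡ 1 (mod 4), so (7/37) = +(37/7).
Reduce top mod 7: now compute (2/7).
Pull out 2: since 7 ≡ 7 (mod 8), (2/7) = +1.
Reached (1/7) = 1. Collecting the sign flips along the way, the symbol is -1.

-1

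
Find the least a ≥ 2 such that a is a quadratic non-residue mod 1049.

3

(2/1049) = +1, so 2 is a residue.
(3/1049) = −1, so 3 is the smallest positive non-residue mod 1049.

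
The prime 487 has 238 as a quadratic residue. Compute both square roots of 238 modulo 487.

Since 487 ≡ 3 (mod 4), a square root of 238 is 238^((487+1)/4) = 238^122 mod 487.
Repeated squaring: 238^2≡152, 238^4≡215, 238^8≡447, 238^16≡139, 238^32≡328, 238^64≡444 (mod 487).
238^122 = 238^(64+32+16+8+2) ≡ 84 (mod 487).
Check: 84² = 7056 ≡ 238 (mod 487). The two roots are 84 and 403.

84, 403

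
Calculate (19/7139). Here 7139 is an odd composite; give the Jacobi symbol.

Reciprocity: 19 ≡ 3 and 7139 ≡ 3 (mod 4), so (19/7139) = −(7139/19).
Reduce top mod 19: now compute (14/19).
Pull out 2: since 19 ≡ 3 (mod 8), (2/19) = -1.
Reciprocity: 7 ≡ 3 and 19 ≡ 3 (mod 4), so (7/19) = −(19/7).
Reduce top mod 7: now compute (5/7).
Reciprocity: 5 ≡ 1 and 7 ≡ 3 (mod 4), so (5/7) = +(7/5).
Reduce top mod 5: now compute (2/5).
Pull out 2: since 5 ≡ 5 (mod 8), (2/5) = -1.
Reached (1/5) = 1. Collecting the sign flips along the way, the symbol is +1.

1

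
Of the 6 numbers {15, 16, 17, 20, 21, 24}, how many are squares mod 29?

3

(15/29) = -1 → non-residue.
(16/29) = +1 → QR.
(17/29) = -1 → non-residue.
(20/29) = +1 → QR.
(21/29) = -1 → non-residue.
(24/29) = +1 → QR.
Total quadratic residues among the 6: 3.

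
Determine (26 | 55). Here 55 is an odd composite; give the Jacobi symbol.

Pull out 2: since 55 ≡ 7 (mod 8), (2/55) = +1.
Reciprocity: 13 ≡ 1 and 55 ≡ 3 (mod 4), so (13/55) = +(55/13).
Reduce top mod 13: now compute (3/13).
Reciprocity: 3 ≡ 3 and 13 ≡ 1 (mod 4), so (3/13) = +(13/3).
Reduce top mod 3: now compute (1/3).
Reached (1/3) = 1. Collecting the sign flips along the way, the symbol is +1.

1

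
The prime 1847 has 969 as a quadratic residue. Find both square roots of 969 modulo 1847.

Since 1847 ≡ 3 (mod 4), a square root of 969 is 969^((1847+1)/4) = 969^462 mod 1847.
Repeated squaring: 969^2≡685, 969^4≡87, 969^8≡181, 969^16≡1362, 969^32≡656, 969^64≡1832, 969^128≡225, 969^256≡756 (mod 1847).
969^462 = 969^(256+128+64+8+4+2) ≡ 1276 (mod 1847).
Check: 1276² = 1628176 ≡ 969 (mod 1847). The two roots are 571 and 1276.

571, 1276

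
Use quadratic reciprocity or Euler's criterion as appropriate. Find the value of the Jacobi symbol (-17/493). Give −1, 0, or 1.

First reduce: -17 ≡ 476 (mod 493).
Pull out 2^2: since 493 ≡ 5 (mod 8), (2/493) = -1, so (2/493)^2 = +1.
Reciprocity: 119 ≡ 3 and 493 ≡ 1 (mod 4), so (119/493) = +(493/119).
Reduce top mod 119: now compute (17/119).
Reciprocity: 17 ≡ 1 and 119 ≡ 3 (mod 4), so (17/119) = +(119/17).
Reduce top mod 17: now compute (0/17).
Top reduces to 0: gcd > 1, so the symbol is 0.

0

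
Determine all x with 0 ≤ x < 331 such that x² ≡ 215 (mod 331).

154, 177

Since 331 ≡ 3 (mod 4), a square root of 215 is 215^((331+1)/4) = 215^83 mod 331.
Repeated squaring: 215^2≡216, 215^4≡316, 215^8≡225, 215^16≡313, 215^32≡324, 215^64≡49 (mod 331).
215^83 = 215^(64+16+2+1) ≡ 177 (mod 331).
Check: 177² = 31329 ≡ 215 (mod 331). The two roots are 154 and 177.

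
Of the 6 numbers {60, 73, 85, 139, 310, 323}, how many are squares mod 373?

(60/373) = -1 → non-residue.
(73/373) = +1 → QR.
(85/373) = -1 → non-residue.
(139/373) = -1 → non-residue.
(310/373) = +1 → QR.
(323/373) = -1 → non-residue.
Total quadratic residues among the 6: 2.

2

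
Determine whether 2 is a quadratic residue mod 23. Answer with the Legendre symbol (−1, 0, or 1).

Pull out 2: since 23 ≡ 7 (mod 8), (2/23) = +1.
Reached (1/23) = 1. Collecting the sign flips along the way, the symbol is +1.

1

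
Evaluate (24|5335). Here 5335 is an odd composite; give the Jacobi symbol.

-1

Pull out 2^3: since 5335 ≡ 7 (mod 8), (2/5335) = +1, so (2/5335)^3 = +1.
Reciprocity: 3 ≡ 3 and 5335 ≡ 3 (mod 4), so (3/5335) = −(5335/3).
Reduce top mod 3: now compute (1/3).
Reached (1/3) = 1. Collecting the sign flips along the way, the symbol is -1.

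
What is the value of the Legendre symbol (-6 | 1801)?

First reduce: -6 ≡ 1795 (mod 1801).
Reciprocity: 1795 ≡ 3 and 1801 ≡ 1 (mod 4), so (1795/1801) = +(1801/1795).
Reduce top mod 1795: now compute (6/1795).
Pull out 2: since 1795 ≡ 3 (mod 8), (2/1795) = -1.
Reciprocity: 3 ≡ 3 and 1795 ≡ 3 (mod 4), so (3/1795) = −(1795/3).
Reduce top mod 3: now compute (1/3).
Reached (1/3) = 1. Collecting the sign flips along the way, the symbol is +1.

1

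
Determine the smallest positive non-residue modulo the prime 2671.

(2/2671) = +1, so 2 is a residue.
(3/2671) = −1, so 3 is the smallest positive non-residue mod 2671.

3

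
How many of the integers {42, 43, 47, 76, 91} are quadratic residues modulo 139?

(42/139) = +1 → QR.
(43/139) = -1 → non-residue.
(47/139) = +1 → QR.
(76/139) = -1 → non-residue.
(91/139) = +1 → QR.
Total quadratic residues among the 5: 3.

3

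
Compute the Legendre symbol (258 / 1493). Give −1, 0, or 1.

1

Pull out 2: since 1493 ≡ 5 (mod 8), (2/1493) = -1.
Reciprocity: 129 ≡ 1 and 1493 ≡ 1 (mod 4), so (129/1493) = +(1493/129).
Reduce top mod 129: now compute (74/129).
Pull out 2: since 129 ≡ 1 (mod 8), (2/129) = +1.
Reciprocity: 37 ≡ 1 and 129 ≡ 1 (mod 4), so (37/129) = +(129/37).
Reduce top mod 37: now compute (18/37).
Pull out 2: since 37 ≡ 5 (mod 8), (2/37) = -1.
Reciprocity: 9 ≡ 1 and 37 ≡ 1 (mod 4), so (9/37) = +(37/9).
Reduce top mod 9: now compute (1/9).
Reached (1/9) = 1. Collecting the sign flips along the way, the symbol is +1.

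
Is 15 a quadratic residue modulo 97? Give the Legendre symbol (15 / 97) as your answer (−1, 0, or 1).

-1

Euler's criterion: (15/97) ≡ 15^48 (mod 97).
15^2 ≡ 31 (mod 97)
15^4 ≡ 88 (mod 97)
15^8 ≡ 81 (mod 97)
15^16 ≡ 62 (mod 97)
15^32 ≡ 61 (mod 97)
15^48 = 15^(32+16) ≡ 96 (mod 97).
Result is 96 ≡ −1, so (15/97) = −1.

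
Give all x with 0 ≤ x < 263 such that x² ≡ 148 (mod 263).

66, 197

Since 263 ≡ 3 (mod 4), a square root of 148 is 148^((263+1)/4) = 148^66 mod 263.
Repeated squaring: 148^2≡75, 148^4≡102, 148^8≡147, 148^16≡43, 148^32≡8, 148^64≡64 (mod 263).
148^66 = 148^(64+2) ≡ 66 (mod 263).
Check: 66² = 4356 ≡ 148 (mod 263). The two roots are 66 and 197.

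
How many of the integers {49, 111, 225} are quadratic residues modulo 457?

2

(49/457) = +1 → QR.
(111/457) = -1 → non-residue.
(225/457) = +1 → QR.
Total quadratic residues among the 3: 2.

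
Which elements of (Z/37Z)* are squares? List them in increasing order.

1,3,4,7,9,10,11,12,16,21,25,26,27,28,30,33,34,36

Square k = 1,…,18 (k and 37−k give the same square):
1²=1, 2²=4, 3²=9, 4²=16, 5²=25, 6²=36, 7²≡12, 8²≡27, 9²≡7, 10²≡26, 11²≡10, 12²≡33, 13²≡21, 14²≡11, 15²≡3, 16²≡34, 17²≡30, 18²≡28 (mod 37).
So the quadratic residues mod 37 are {1, 3, 4, 7, 9, 10, 11, 12, 16, 21, 25, 26, 27, 28, 30, 33, 34, 36}.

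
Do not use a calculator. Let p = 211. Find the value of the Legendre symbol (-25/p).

First reduce: -25 ≡ 186 (mod 211).
Pull out 2: since 211 ≡ 3 (mod 8), (2/211) = -1.
Reciprocity: 93 ≡ 1 and 211 ≡ 3 (mod 4), so (93/211) = +(211/93).
Reduce top mod 93: now compute (25/93).
Reciprocity: 25 ≡ 1 and 93 ≡ 1 (mod 4), so (25/93) = +(93/25).
Reduce top mod 25: now compute (18/25).
Pull out 2: since 25 ≡ 1 (mod 8), (2/25) = +1.
Reciprocity: 9 ≡ 1 and 25 ≡ 1 (mod 4), so (9/25) = +(25/9).
Reduce top mod 9: now compute (7/9).
Reciprocity: 7 ≡ 3 and 9 ≡ 1 (mod 4), so (7/9) = +(9/7).
Reduce top mod 7: now compute (2/7).
Pull out 2: since 7 ≡ 7 (mod 8), (2/7) = +1.
Reached (1/7) = 1. Collecting the sign flips along the way, the symbol is -1.

-1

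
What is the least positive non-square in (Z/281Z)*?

3

(2/281) = +1, so 2 is a residue.
(3/281) = −1, so 3 is the smallest positive non-residue mod 281.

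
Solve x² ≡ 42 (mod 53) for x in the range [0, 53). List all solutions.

53 ≡ 1 (mod 4), so we find a root by search.
Trying successive values, 25² = 625 ≡ 42 (mod 53). The other root is 53 − 25 = 28.

25, 28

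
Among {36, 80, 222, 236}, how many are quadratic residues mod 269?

(36/269) = +1 → QR.
(80/269) = +1 → QR.
(222/269) = +1 → QR.
(236/269) = -1 → non-residue.
Total quadratic residues among the 4: 3.

3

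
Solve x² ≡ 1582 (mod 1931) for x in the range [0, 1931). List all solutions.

545, 1386

Since 1931 ≡ 3 (mod 4), a square root of 1582 is 1582^((1931+1)/4) = 1582^483 mod 1931.
Repeated squaring: 1582^2≡148, 1582^4≡663, 1582^8≡1232, 1582^16≡58, 1582^32≡1433, 1582^64≡836, 1582^128≡1805, 1582^256≡428 (mod 1931).
1582^483 = 1582^(256+128+64+32+2+1) ≡ 545 (mod 1931).
Check: 545² = 297025 ≡ 1582 (mod 1931). The two roots are 545 and 1386.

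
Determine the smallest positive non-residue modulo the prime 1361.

3

(2/1361) = +1, so 2 is a residue.
(3/1361) = −1, so 3 is the smallest positive non-residue mod 1361.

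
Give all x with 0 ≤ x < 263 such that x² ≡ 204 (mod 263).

Since 263 ≡ 3 (mod 4), a square root of 204 is 204^((263+1)/4) = 204^66 mod 263.
Repeated squaring: 204^2≡62, 204^4≡162, 204^8≡207, 204^16≡243, 204^32≡137, 204^64≡96 (mod 263).
204^66 = 204^(64+2) ≡ 166 (mod 263).
Check: 166² = 27556 ≡ 204 (mod 263). The two roots are 97 and 166.

97, 166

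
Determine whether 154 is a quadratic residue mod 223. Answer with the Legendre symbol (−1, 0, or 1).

Pull out 2: since 223 ≡ 7 (mod 8), (2/223) = +1.
Reciprocity: 77 ≡ 1 and 223 ≡ 3 (mod 4), so (77/223) = +(223/77).
Reduce top mod 77: now compute (69/77).
Reciprocity: 69 ≡ 1 and 77 ≡ 1 (mod 4), so (69/77) = +(77/69).
Reduce top mod 69: now compute (8/69).
Pull out 2^3: since 69 ≡ 5 (mod 8), (2/69) = -1, so (2/69)^3 = -1.
Reached (1/69) = 1. Collecting the sign flips along the way, the symbol is -1.

-1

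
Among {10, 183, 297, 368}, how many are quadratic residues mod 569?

(10/569) = +1 → QR.
(183/569) = -1 → non-residue.
(297/569) = +1 → QR.
(368/569) = -1 → non-residue.
Total quadratic residues among the 4: 2.

2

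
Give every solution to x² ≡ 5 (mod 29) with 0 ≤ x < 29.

11, 18

29 ≡ 1 (mod 4), so we find a root by search.
Trying successive values, 11² = 121 ≡ 5 (mod 29). The other root is 29 − 11 = 18.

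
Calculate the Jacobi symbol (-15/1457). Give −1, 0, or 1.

1

First reduce: -15 ≡ 1442 (mod 1457).
Pull out 2: since 1457 ≡ 1 (mod 8), (2/1457) = +1.
Reciprocity: 721 ≡ 1 and 1457 ≡ 1 (mod 4), so (721/1457) = +(1457/721).
Reduce top mod 721: now compute (15/721).
Reciprocity: 15 ≡ 3 and 721 ≡ 1 (mod 4), so (15/721) = +(721/15).
Reduce top mod 15: now compute (1/15).
Reached (1/15) = 1. Collecting the sign flips along the way, the symbol is +1.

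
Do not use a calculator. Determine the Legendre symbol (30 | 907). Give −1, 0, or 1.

Pull out 2: since 907 ≡ 3 (mod 8), (2/907) = -1.
Reciprocity: 15 ≡ 3 and 907 ≡ 3 (mod 4), so (15/907) = −(907/15).
Reduce top mod 15: now compute (7/15).
Reciprocity: 7 ≡ 3 and 15 ≡ 3 (mod 4), so (7/15) = −(15/7).
Reduce top mod 7: now compute (1/7).
Reached (1/7) = 1. Collecting the sign flips along the way, the symbol is -1.

-1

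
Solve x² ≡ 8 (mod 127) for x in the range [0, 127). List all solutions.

32, 95

Since 127 ≡ 3 (mod 4), a square root of 8 is 8^((127+1)/4) = 8^32 mod 127.
Repeated squaring: 8^2≡64, 8^4≡32, 8^8≡8, 8^16≡64, 8^32≡32 (mod 127).
8^32 = 8^(32) ≡ 32 (mod 127).
Check: 32² = 1024 ≡ 8 (mod 127). The two roots are 32 and 95.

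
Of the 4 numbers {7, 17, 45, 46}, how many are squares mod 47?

2

(7/47) = +1 → QR.
(17/47) = +1 → QR.
(45/47) = -1 → non-residue.
(46/47) = -1 → non-residue.
Total quadratic residues among the 4: 2.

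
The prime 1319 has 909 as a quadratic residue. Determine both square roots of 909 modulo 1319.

301, 1018

Since 1319 ≡ 3 (mod 4), a square root of 909 is 909^((1319+1)/4) = 909^330 mod 1319.
Repeated squaring: 909^2≡587, 909^4≡310, 909^8≡1132, 909^16≡675, 909^32≡570, 909^64≡426, 909^128≡773, 909^256≡22 (mod 1319).
909^330 = 909^(256+64+8+2) ≡ 301 (mod 1319).
Check: 301² = 90601 ≡ 909 (mod 1319). The two roots are 301 and 1018.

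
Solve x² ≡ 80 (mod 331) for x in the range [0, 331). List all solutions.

Since 331 ≡ 3 (mod 4), a square root of 80 is 80^((331+1)/4) = 80^83 mod 331.
Repeated squaring: 80^2≡111, 80^4≡74, 80^8≡180, 80^16≡293, 80^32≡120, 80^64≡167 (mod 331).
80^83 = 80^(64+16+2+1) ≡ 270 (mod 331).
Check: 270² = 72900 ≡ 80 (mod 331). The two roots are 61 and 270.

61, 270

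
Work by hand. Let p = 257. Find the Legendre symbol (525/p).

First reduce: 525 ≡ 11 (mod 257).
Reciprocity: 11 ≡ 3 and 257 ≡ 1 (mod 4), so (11/257) = +(257/11).
Reduce top mod 11: now compute (4/11).
Pull out 2^2: since 11 ≡ 3 (mod 8), (2/11) = -1, so (2/11)^2 = +1.
Reached (1/11) = 1. Collecting the sign flips along the way, the symbol is +1.

1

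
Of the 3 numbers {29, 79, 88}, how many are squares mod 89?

2

(29/89) = -1 → non-residue.
(79/89) = +1 → QR.
(88/89) = +1 → QR.
Total quadratic residues among the 3: 2.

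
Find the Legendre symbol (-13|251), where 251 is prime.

Euler's criterion: (-13/251) ≡ 238^125 (mod 251).
238^2 ≡ 169 (mod 251)
238^4 ≡ 198 (mod 251)
238^8 ≡ 48 (mod 251)
238^16 ≡ 45 (mod 251)
238^32 ≡ 17 (mod 251)
238^64 ≡ 38 (mod 251)
238^125 = 238^(64+32+16+8+4+1) ≡ 250 (mod 251).
Result is 250 ≡ −1, so (-13/251) = −1.

-1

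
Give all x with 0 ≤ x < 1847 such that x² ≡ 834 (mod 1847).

721, 1126

Since 1847 ≡ 3 (mod 4), a square root of 834 is 834^((1847+1)/4) = 834^462 mod 1847.
Repeated squaring: 834^2≡1084, 834^4≡364, 834^8≡1359, 834^16≡1728, 834^32≡1232, 834^64≡1437, 834^128≡23, 834^256≡529 (mod 1847).
834^462 = 834^(256+128+64+8+4+2) ≡ 721 (mod 1847).
Check: 721² = 519841 ≡ 834 (mod 1847). The two roots are 721 and 1126.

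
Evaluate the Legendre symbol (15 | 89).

Reciprocity: 15 ≡ 3 and 89 ≡ 1 (mod 4), so (15/89) = +(89/15).
Reduce top mod 15: now compute (14/15).
Pull out 2: since 15 ≡ 7 (mod 8), (2/15) = +1.
Reciprocity: 7 ≡ 3 and 15 ≡ 3 (mod 4), so (7/15) = −(15/7).
Reduce top mod 7: now compute (1/7).
Reached (1/7) = 1. Collecting the sign flips along the way, the symbol is -1.

-1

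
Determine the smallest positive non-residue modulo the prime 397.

(2/397) = −1, so 2 is the smallest positive non-residue mod 397.

2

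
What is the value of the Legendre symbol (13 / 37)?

Euler's criterion: (13/37) ≡ 13^18 (mod 37).
13^2 ≡ 21 (mod 37)
13^4 ≡ 34 (mod 37)
13^8 ≡ 9 (mod 37)
13^16 ≡ 7 (mod 37)
13^18 = 13^(16+2) ≡ 36 (mod 37).
Result is 36 ≡ −1, so (13/37) = −1.

-1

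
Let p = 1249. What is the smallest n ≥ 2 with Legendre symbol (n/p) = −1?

7

(2/1249) = +1, so 2 is a residue.
(3/1249) = +1, so 3 is a residue.
(4/1249) = +1, so 4 is a residue.
(5/1249) = +1, so 5 is a residue.
(6/1249) = +1, so 6 is a residue.
(7/1249) = −1, so 7 is the smallest positive non-residue mod 1249.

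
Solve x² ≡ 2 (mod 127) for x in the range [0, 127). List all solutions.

Since 127 ≡ 3 (mod 4), a square root of 2 is 2^((127+1)/4) = 2^32 mod 127.
Repeated squaring: 2^2≡4, 2^4≡16, 2^8≡2, 2^16≡4, 2^32≡16 (mod 127).
2^32 = 2^(32) ≡ 16 (mod 127).
Check: 16² = 256 ≡ 2 (mod 127). The two roots are 16 and 111.

16, 111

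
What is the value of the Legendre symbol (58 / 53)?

-1

First reduce: 58 ≡ 5 (mod 53).
Reciprocity: 5 ≡ 1 and 53 ≡ 1 (mod 4), so (5/53) = +(53/5).
Reduce top mod 5: now compute (3/5).
Reciprocity: 3 ≡ 3 and 5 ≡ 1 (mod 4), so (3/5) = +(5/3).
Reduce top mod 3: now compute (2/3).
Pull out 2: since 3 ≡ 3 (mod 8), (2/3) = -1.
Reached (1/3) = 1. Collecting the sign flips along the way, the symbol is -1.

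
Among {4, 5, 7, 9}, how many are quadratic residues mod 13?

(4/13) = +1 → QR.
(5/13) = -1 → non-residue.
(7/13) = -1 → non-residue.
(9/13) = +1 → QR.
Total quadratic residues among the 4: 2.

2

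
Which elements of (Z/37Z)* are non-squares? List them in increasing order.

Square k = 1,…,18 (k and 37−k give the same square):
1²=1, 2²=4, 3²=9, 4²=16, 5²=25, 6²=36, 7²≡12, 8²≡27, 9²≡7, 10²≡26, 11²≡10, 12²≡33, 13²≡21, 14²≡11, 15²≡3, 16²≡34, 17²≡30, 18²≡28 (mod 37).
The residues are {1, 3, 4, 7, 9, 10, 11, 12, 16, 21, 25, 26, 27, 28, 30, 33, 34, 36}; the non-residues are the remaining 18 nonzero classes.

2,5,6,8,13,14,15,17,18,19,20,22,23,24,29,31,32,35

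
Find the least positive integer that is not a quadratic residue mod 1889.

(2/1889) = +1, so 2 is a residue.
(3/1889) = −1, so 3 is the smallest positive non-residue mod 1889.

3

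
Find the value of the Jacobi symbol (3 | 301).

Reciprocity: 3 ≡ 3 and 301 ≡ 1 (mod 4), so (3/301) = +(301/3).
Reduce top mod 3: now compute (1/3).
Reached (1/3) = 1. Collecting the sign flips along the way, the symbol is +1.

1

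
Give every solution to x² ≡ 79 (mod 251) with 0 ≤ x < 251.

62, 189

Since 251 ≡ 3 (mod 4), a square root of 79 is 79^((251+1)/4) = 79^63 mod 251.
Repeated squaring: 79^2≡217, 79^4≡152, 79^8≡12, 79^16≡144, 79^32≡154 (mod 251).
79^63 = 79^(32+16+8+4+2+1) ≡ 189 (mod 251).
Check: 189² = 35721 ≡ 79 (mod 251). The two roots are 62 and 189.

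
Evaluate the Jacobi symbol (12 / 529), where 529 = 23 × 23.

1

Pull out 2^2: since 529 ≡ 1 (mod 8), (2/529) = +1, so (2/529)^2 = +1.
Reciprocity: 3 ≡ 3 and 529 ≡ 1 (mod 4), so (3/529) = +(529/3).
Reduce top mod 3: now compute (1/3).
Reached (1/3) = 1. Collecting the sign flips along the way, the symbol is +1.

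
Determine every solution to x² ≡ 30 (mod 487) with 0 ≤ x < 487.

Since 487 ≡ 3 (mod 4), a square root of 30 is 30^((487+1)/4) = 30^122 mod 487.
Repeated squaring: 30^2≡413, 30^4≡119, 30^8≡38, 30^16≡470, 30^32≡289, 30^64≡244 (mod 487).
30^122 = 30^(64+32+16+8+2) ≡ 70 (mod 487).
Check: 70² = 4900 ≡ 30 (mod 487). The two roots are 70 and 417.

70, 417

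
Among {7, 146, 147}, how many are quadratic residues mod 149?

1

(7/149) = +1 → QR.
(146/149) = -1 → non-residue.
(147/149) = -1 → non-residue.
Total quadratic residues among the 3: 1.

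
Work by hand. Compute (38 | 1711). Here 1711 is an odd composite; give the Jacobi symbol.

Pull out 2: since 1711 ≡ 7 (mod 8), (2/1711) = +1.
Reciprocity: 19 ≡ 3 and 1711 ≡ 3 (mod 4), so (19/1711) = −(1711/19).
Reduce top mod 19: now compute (1/19).
Reached (1/19) = 1. Collecting the sign flips along the way, the symbol is -1.

-1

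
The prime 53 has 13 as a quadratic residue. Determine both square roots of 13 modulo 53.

53 ≡ 1 (mod 4), so we find a root by search.
Trying successive values, 15² = 225 ≡ 13 (mod 53). The other root is 53 − 15 = 38.

15, 38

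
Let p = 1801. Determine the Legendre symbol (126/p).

Pull out 2: since 1801 ≡ 1 (mod 8), (2/1801) = +1.
Reciprocity: 63 ≡ 3 and 1801 ≡ 1 (mod 4), so (63/1801) = +(1801/63).
Reduce top mod 63: now compute (37/63).
Reciprocity: 37 ≡ 1 and 63 ≡ 3 (mod 4), so (37/63) = +(63/37).
Reduce top mod 37: now compute (26/37).
Pull out 2: since 37 ≡ 5 (mod 8), (2/37) = -1.
Reciprocity: 13 ≡ 1 and 37 ≡ 1 (mod 4), so (13/37) = +(37/13).
Reduce top mod 13: now compute (11/13).
Reciprocity: 11 ≡ 3 and 13 ≡ 1 (mod 4), so (11/13) = +(13/11).
Reduce top mod 11: now compute (2/11).
Pull out 2: since 11 ≡ 3 (mod 8), (2/11) = -1.
Reached (1/11) = 1. Collecting the sign flips along the way, the symbol is +1.

1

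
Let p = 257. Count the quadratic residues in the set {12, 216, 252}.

(12/257) = -1 → non-residue.
(216/257) = -1 → non-residue.
(252/257) = -1 → non-residue.
Total quadratic residues among the 3: 0.

0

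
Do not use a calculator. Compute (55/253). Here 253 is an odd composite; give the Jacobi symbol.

0

Reciprocity: 55 ≡ 3 and 253 ≡ 1 (mod 4), so (55/253) = +(253/55).
Reduce top mod 55: now compute (33/55).
Reciprocity: 33 ≡ 1 and 55 ≡ 3 (mod 4), so (33/55) = +(55/33).
Reduce top mod 33: now compute (22/33).
Pull out 2: since 33 ≡ 1 (mod 8), (2/33) = +1.
Reciprocity: 11 ≡ 3 and 33 ≡ 1 (mod 4), so (11/33) = +(33/11).
Reduce top mod 11: now compute (0/11).
Top reduces to 0: gcd > 1, so the symbol is 0.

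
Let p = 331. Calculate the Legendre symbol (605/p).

First reduce: 605 ≡ 274 (mod 331).
Pull out 2: since 331 ≡ 3 (mod 8), (2/331) = -1.
Reciprocity: 137 ≡ 1 and 331 ≡ 3 (mod 4), so (137/331) = +(331/137).
Reduce top mod 137: now compute (57/137).
Reciprocity: 57 ≡ 1 and 137 ≡ 1 (mod 4), so (57/137) = +(137/57).
Reduce top mod 57: now compute (23/57).
Reciprocity: 23 ≡ 3 and 57 ≡ 1 (mod 4), so (23/57) = +(57/23).
Reduce top mod 23: now compute (11/23).
Reciprocity: 11 ≡ 3 and 23 ≡ 3 (mod 4), so (11/23) = −(23/11).
Reduce top mod 11: now compute (1/11).
Reached (1/11) = 1. Collecting the sign flips along the way, the symbol is +1.

1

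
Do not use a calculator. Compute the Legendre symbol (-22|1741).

-1

First reduce: -22 ≡ 1719 (mod 1741).
Reciprocity: 1719 ≡ 3 and 1741 ≡ 1 (mod 4), so (1719/1741) = +(1741/1719).
Reduce top mod 1719: now compute (22/1719).
Pull out 2: since 1719 ≡ 7 (mod 8), (2/1719) = +1.
Reciprocity: 11 ≡ 3 and 1719 ≡ 3 (mod 4), so (11/1719) = −(1719/11).
Reduce top mod 11: now compute (3/11).
Reciprocity: 3 ≡ 3 and 11 ≡ 3 (mod 4), so (3/11) = −(11/3).
Reduce top mod 3: now compute (2/3).
Pull out 2: since 3 ≡ 3 (mod 8), (2/3) = -1.
Reached (1/3) = 1. Collecting the sign flips along the way, the symbol is -1.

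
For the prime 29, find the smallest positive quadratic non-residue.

(2/29) = −1, so 2 is the smallest positive non-residue mod 29.

2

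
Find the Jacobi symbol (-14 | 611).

-1

First reduce: -14 ≡ 597 (mod 611).
Reciprocity: 597 ≡ 1 and 611 ≡ 3 (mod 4), so (597/611) = +(611/597).
Reduce top mod 597: now compute (14/597).
Pull out 2: since 597 ≡ 5 (mod 8), (2/597) = -1.
Reciprocity: 7 ≡ 3 and 597 ≡ 1 (mod 4), so (7/597) = +(597/7).
Reduce top mod 7: now compute (2/7).
Pull out 2: since 7 ≡ 7 (mod 8), (2/7) = +1.
Reached (1/7) = 1. Collecting the sign flips along the way, the symbol is -1.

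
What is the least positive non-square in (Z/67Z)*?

2

(2/67) = −1, so 2 is the smallest positive non-residue mod 67.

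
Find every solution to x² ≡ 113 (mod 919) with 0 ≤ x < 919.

Since 919 ≡ 3 (mod 4), a square root of 113 is 113^((919+1)/4) = 113^230 mod 919.
Repeated squaring: 113^2≡822, 113^4≡219, 113^8≡173, 113^16≡521, 113^32≡336, 113^64≡778, 113^128≡582 (mod 919).
113^230 = 113^(128+64+32+4+2) ≡ 598 (mod 919).
Check: 598² = 357604 ≡ 113 (mod 919). The two roots are 321 and 598.

321, 598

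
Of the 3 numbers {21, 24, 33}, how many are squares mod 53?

1

(21/53) = -1 → non-residue.
(24/53) = +1 → QR.
(33/53) = -1 → non-residue.
Total quadratic residues among the 3: 1.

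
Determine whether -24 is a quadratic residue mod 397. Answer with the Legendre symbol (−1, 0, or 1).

First reduce: -24 ≡ 373 (mod 397).
Reciprocity: 373 ≡ 1 and 397 ≡ 1 (mod 4), so (373/397) = +(397/373).
Reduce top mod 373: now compute (24/373).
Pull out 2^3: since 373 ≡ 5 (mod 8), (2/373) = -1, so (2/373)^3 = -1.
Reciprocity: 3 ≡ 3 and 373 ≡ 1 (mod 4), so (3/373) = +(373/3).
Reduce top mod 3: now compute (1/3).
Reached (1/3) = 1. Collecting the sign flips along the way, the symbol is -1.

-1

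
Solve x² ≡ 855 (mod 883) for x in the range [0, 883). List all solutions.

320, 563

Since 883 ≡ 3 (mod 4), a square root of 855 is 855^((883+1)/4) = 855^221 mod 883.
Repeated squaring: 855^2≡784, 855^4≡88, 855^8≡680, 855^16≡591, 855^32≡496, 855^64≡542, 855^128≡608 (mod 883).
855^221 = 855^(128+64+16+8+4+1) ≡ 563 (mod 883).
Check: 563² = 316969 ≡ 855 (mod 883). The two roots are 320 and 563.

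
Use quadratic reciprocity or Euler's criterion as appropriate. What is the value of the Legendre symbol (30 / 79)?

-1

Pull out 2: since 79 ≡ 7 (mod 8), (2/79) = +1.
Reciprocity: 15 ≡ 3 and 79 ≡ 3 (mod 4), so (15/79) = −(79/15).
Reduce top mod 15: now compute (4/15).
Pull out 2^2: since 15 ≡ 7 (mod 8), (2/15) = +1, so (2/15)^2 = +1.
Reached (1/15) = 1. Collecting the sign flips along the way, the symbol is -1.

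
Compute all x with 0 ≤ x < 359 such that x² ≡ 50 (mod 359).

Since 359 ≡ 3 (mod 4), a square root of 50 is 50^((359+1)/4) = 50^90 mod 359.
Repeated squaring: 50^2≡346, 50^4≡169, 50^8≡200, 50^16≡151, 50^32≡184, 50^64≡110 (mod 359).
50^90 = 50^(64+16+8+2) ≡ 264 (mod 359).
Check: 264² = 69696 ≡ 50 (mod 359). The two roots are 95 and 264.

95, 264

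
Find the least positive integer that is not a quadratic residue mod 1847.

(2/1847) = +1, so 2 is a residue.
(3/1847) = +1, so 3 is a residue.
(4/1847) = +1, so 4 is a residue.
(5/1847) = −1, so 5 is the smallest positive non-residue mod 1847.

5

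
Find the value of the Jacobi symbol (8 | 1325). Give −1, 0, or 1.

-1

Pull out 2^3: since 1325 ≡ 5 (mod 8), (2/1325) = -1, so (2/1325)^3 = -1.
Reached (1/1325) = 1. Collecting the sign flips along the way, the symbol is -1.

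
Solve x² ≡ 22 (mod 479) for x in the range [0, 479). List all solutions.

Since 479 ≡ 3 (mod 4), a square root of 22 is 22^((479+1)/4) = 22^120 mod 479.
Repeated squaring: 22^2≡5, 22^4≡25, 22^8≡146, 22^16≡240, 22^32≡120, 22^64≡30 (mod 479).
22^120 = 22^(64+32+16+8) ≡ 308 (mod 479).
Check: 308² = 94864 ≡ 22 (mod 479). The two roots are 171 and 308.

171, 308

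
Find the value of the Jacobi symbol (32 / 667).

-1

Pull out 2^5: since 667 ≡ 3 (mod 8), (2/667) = -1, so (2/667)^5 = -1.
Reached (1/667) = 1. Collecting the sign flips along the way, the symbol is -1.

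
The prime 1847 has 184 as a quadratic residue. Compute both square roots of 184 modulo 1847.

Since 1847 ≡ 3 (mod 4), a square root of 184 is 184^((1847+1)/4) = 184^462 mod 1847.
Repeated squaring: 184^2≡610, 184^4≡853, 184^8≡1738, 184^16≡799, 184^32≡1186, 184^64≡1029, 184^128≡510, 184^256≡1520 (mod 1847).
184^462 = 184^(256+128+64+8+4+2) ≡ 167 (mod 1847).
Check: 167² = 27889 ≡ 184 (mod 1847). The two roots are 167 and 1680.

167, 1680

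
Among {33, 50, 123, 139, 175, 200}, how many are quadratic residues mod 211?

2

(33/211) = -1 → non-residue.
(50/211) = -1 → non-residue.
(123/211) = +1 → QR.
(139/211) = +1 → QR.
(175/211) = -1 → non-residue.
(200/211) = -1 → non-residue.
Total quadratic residues among the 6: 2.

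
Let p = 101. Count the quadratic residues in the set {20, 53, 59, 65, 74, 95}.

(20/101) = +1 → QR.
(53/101) = -1 → non-residue.
(59/101) = -1 → non-residue.
(65/101) = +1 → QR.
(74/101) = -1 → non-residue.
(95/101) = +1 → QR.
Total quadratic residues among the 6: 3.

3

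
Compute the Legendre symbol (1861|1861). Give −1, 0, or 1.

First reduce: 1861 ≡ 0 (mod 1861).
Top reduces to 0: gcd > 1, so the symbol is 0.

0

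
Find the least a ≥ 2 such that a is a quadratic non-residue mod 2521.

(2/2521) = +1, so 2 is a residue.
(3/2521) = +1, so 3 is a residue.
(4/2521) = +1, so 4 is a residue.
(5/2521) = +1, so 5 is a residue.
(6/2521) = +1, so 6 is a residue.
(7/2521) = +1, so 7 is a residue.
(8/2521) = +1, so 8 is a residue.
(9/2521) = +1, so 9 is a residue.
(10/2521) = +1, so 10 is a residue.
(11/2521) = −1, so 11 is the smallest positive non-residue mod 2521.

11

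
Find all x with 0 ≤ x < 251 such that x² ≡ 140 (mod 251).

Since 251 ≡ 3 (mod 4), a square root of 140 is 140^((251+1)/4) = 140^63 mod 251.
Repeated squaring: 140^2≡22, 140^4≡233, 140^8≡73, 140^16≡58, 140^32≡101 (mod 251).
140^63 = 140^(32+16+8+4+2+1) ≡ 89 (mod 251).
Check: 89² = 7921 ≡ 140 (mod 251). The two roots are 89 and 162.

89, 162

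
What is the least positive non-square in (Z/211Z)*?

(2/211) = −1, so 2 is the smallest positive non-residue mod 211.

2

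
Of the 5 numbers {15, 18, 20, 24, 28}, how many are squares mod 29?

3

(15/29) = -1 → non-residue.
(18/29) = -1 → non-residue.
(20/29) = +1 → QR.
(24/29) = +1 → QR.
(28/29) = +1 → QR.
Total quadratic residues among the 5: 3.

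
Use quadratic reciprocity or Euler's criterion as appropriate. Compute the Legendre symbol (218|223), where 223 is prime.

Euler's criterion: (218/223) ≡ 218^111 (mod 223).
218^2 ≡ 25 (mod 223)
218^4 ≡ 179 (mod 223)
218^8 ≡ 152 (mod 223)
218^16 ≡ 135 (mod 223)
218^32 ≡ 162 (mod 223)
218^64 ≡ 153 (mod 223)
218^111 = 218^(64+32+8+4+2+1) ≡ 1 (mod 223).
Result is 1, so (218/223) = 1.

1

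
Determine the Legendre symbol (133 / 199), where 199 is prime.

Euler's criterion: (133/199) ≡ 133^99 (mod 199).
133^2 ≡ 177 (mod 199)
133^4 ≡ 86 (mod 199)
133^8 ≡ 33 (mod 199)
133^16 ≡ 94 (mod 199)
133^32 ≡ 80 (mod 199)
133^64 ≡ 32 (mod 199)
133^99 = 133^(64+32+2+1) ≡ 198 (mod 199).
Result is 198 ≡ −1, so (133/199) = −1.

-1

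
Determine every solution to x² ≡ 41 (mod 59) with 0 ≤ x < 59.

Since 59 ≡ 3 (mod 4), a square root of 41 is 41^((59+1)/4) = 41^15 mod 59.
Repeated squaring: 41^2≡29, 41^4≡15, 41^8≡48 (mod 59).
41^15 = 41^(8+4+2+1) ≡ 49 (mod 59).
Check: 49² = 2401 ≡ 41 (mod 59). The two roots are 10 and 49.

10, 49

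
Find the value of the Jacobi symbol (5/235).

0

Reciprocity: 5 ≡ 1 and 235 ≡ 3 (mod 4), so (5/235) = +(235/5).
Reduce top mod 5: now compute (0/5).
Top reduces to 0: gcd > 1, so the symbol is 0.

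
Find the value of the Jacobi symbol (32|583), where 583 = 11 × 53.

Pull out 2^5: since 583 ≡ 7 (mod 8), (2/583) = +1, so (2/583)^5 = +1.
Reached (1/583) = 1. Collecting the sign flips along the way, the symbol is +1.

1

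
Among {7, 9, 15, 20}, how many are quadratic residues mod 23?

1

(7/23) = -1 → non-residue.
(9/23) = +1 → QR.
(15/23) = -1 → non-residue.
(20/23) = -1 → non-residue.
Total quadratic residues among the 4: 1.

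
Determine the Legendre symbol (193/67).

1

Euler's criterion: (193/67) ≡ 59^33 (mod 67).
59^2 ≡ 64 (mod 67)
59^4 ≡ 9 (mod 67)
59^8 ≡ 14 (mod 67)
59^16 ≡ 62 (mod 67)
59^32 ≡ 25 (mod 67)
59^33 = 59^(32+1) ≡ 1 (mod 67).
Result is 1, so (193/67) = 1.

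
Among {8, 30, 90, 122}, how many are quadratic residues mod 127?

3

(8/127) = +1 → QR.
(30/127) = +1 → QR.
(90/127) = -1 → non-residue.
(122/127) = +1 → QR.
Total quadratic residues among the 4: 3.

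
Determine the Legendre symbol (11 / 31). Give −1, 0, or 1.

Reciprocity: 11 ≡ 3 and 31 ≡ 3 (mod 4), so (11/31) = −(31/11).
Reduce top mod 11: now compute (9/11).
Reciprocity: 9 ≡ 1 and 11 ≡ 3 (mod 4), so (9/11) = +(11/9).
Reduce top mod 9: now compute (2/9).
Pull out 2: since 9 ≡ 1 (mod 8), (2/9) = +1.
Reached (1/9) = 1. Collecting the sign flips along the way, the symbol is -1.

-1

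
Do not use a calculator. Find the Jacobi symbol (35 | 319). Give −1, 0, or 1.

-1

Reciprocity: 35 ≡ 3 and 319 ≡ 3 (mod 4), so (35/319) = −(319/35).
Reduce top mod 35: now compute (4/35).
Pull out 2^2: since 35 ≡ 3 (mod 8), (2/35) = -1, so (2/35)^2 = +1.
Reached (1/35) = 1. Collecting the sign flips along the way, the symbol is -1.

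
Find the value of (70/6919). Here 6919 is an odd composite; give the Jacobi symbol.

1

Pull out 2: since 6919 ≡ 7 (mod 8), (2/6919) = +1.
Reciprocity: 35 ≡ 3 and 6919 ≡ 3 (mod 4), so (35/6919) = −(6919/35).
Reduce top mod 35: now compute (24/35).
Pull out 2^3: since 35 ≡ 3 (mod 8), (2/35) = -1, so (2/35)^3 = -1.
Reciprocity: 3 ≡ 3 and 35 ≡ 3 (mod 4), so (3/35) = −(35/3).
Reduce top mod 3: now compute (2/3).
Pull out 2: since 3 ≡ 3 (mod 8), (2/3) = -1.
Reached (1/3) = 1. Collecting the sign flips along the way, the symbol is +1.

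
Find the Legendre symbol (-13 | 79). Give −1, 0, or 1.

-1

Euler's criterion: (-13/79) ≡ 66^39 (mod 79).
66^2 ≡ 11 (mod 79)
66^4 ≡ 42 (mod 79)
66^8 ≡ 26 (mod 79)
66^16 ≡ 44 (mod 79)
66^32 ≡ 40 (mod 79)
66^39 = 66^(32+4+2+1) ≡ 78 (mod 79).
Result is 78 ≡ −1, so (-13/79) = −1.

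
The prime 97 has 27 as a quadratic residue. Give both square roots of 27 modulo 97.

30, 67

97 ≡ 1 (mod 4), so we find a root by search.
Trying successive values, 30² = 900 ≡ 27 (mod 97). The other root is 97 − 30 = 67.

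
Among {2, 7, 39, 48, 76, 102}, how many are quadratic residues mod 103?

(2/103) = +1 → QR.
(7/103) = +1 → QR.
(39/103) = -1 → non-residue.
(48/103) = -1 → non-residue.
(76/103) = +1 → QR.
(102/103) = -1 → non-residue.
Total quadratic residues among the 6: 3.

3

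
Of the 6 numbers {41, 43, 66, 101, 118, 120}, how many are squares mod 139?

4

(41/139) = +1 → QR.
(43/139) = -1 → non-residue.
(66/139) = +1 → QR.
(101/139) = -1 → non-residue.
(118/139) = +1 → QR.
(120/139) = +1 → QR.
Total quadratic residues among the 6: 4.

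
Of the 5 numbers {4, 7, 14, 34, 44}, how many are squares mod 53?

(4/53) = +1 → QR.
(7/53) = +1 → QR.
(14/53) = -1 → non-residue.
(34/53) = -1 → non-residue.
(44/53) = +1 → QR.
Total quadratic residues among the 5: 3.

3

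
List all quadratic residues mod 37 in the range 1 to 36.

1,3,4,7,9,10,11,12,16,21,25,26,27,28,30,33,34,36

Square k = 1,…,18 (k and 37−k give the same square):
1²=1, 2²=4, 3²=9, 4²=16, 5²=25, 6²=36, 7²≡12, 8²≡27, 9²≡7, 10²≡26, 11²≡10, 12²≡33, 13²≡21, 14²≡11, 15²≡3, 16²≡34, 17²≡30, 18²≡28 (mod 37).
So the quadratic residues mod 37 are {1, 3, 4, 7, 9, 10, 11, 12, 16, 21, 25, 26, 27, 28, 30, 33, 34, 36}.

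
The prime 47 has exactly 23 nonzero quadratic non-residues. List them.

5 10 11 13 15 19 20 22 23 26 29 30 31 33 35 38 39 40 41 43 44 45 46

Square k = 1,…,23 (k and 47−k give the same square):
1²=1, 2²=4, 3²=9, 4²=16, 5²=25, 6²=36, 7²≡2, 8²≡17, 9²≡34, 10²≡6, 11²≡27, 12²≡3, 13²≡28, 14²≡8, 15²≡37, 16²≡21, 17²≡7, 18²≡42, 19²≡32, 20²≡24, 21²≡18, 22²≡14, 23²≡12 (mod 47).
The residues are {1, 2, 3, 4, 6, 7, 8, 9, 12, 14, 16, 17, 18, 21, 24, 25, 27, 28, 32, 34, 36, 37, 42}; the non-residues are the remaining 23 nonzero classes.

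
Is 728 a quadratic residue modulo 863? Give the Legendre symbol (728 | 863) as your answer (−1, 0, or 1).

Pull out 2^3: since 863 ≡ 7 (mod 8), (2/863) = +1, so (2/863)^3 = +1.
Reciprocity: 91 ≡ 3 and 863 ≡ 3 (mod 4), so (91/863) = −(863/91).
Reduce top mod 91: now compute (44/91).
Pull out 2^2: since 91 ≡ 3 (mod 8), (2/91) = -1, so (2/91)^2 = +1.
Reciprocity: 11 ≡ 3 and 91 ≡ 3 (mod 4), so (11/91) = −(91/11).
Reduce top mod 11: now compute (3/11).
Reciprocity: 3 ≡ 3 and 11 ≡ 3 (mod 4), so (3/11) = −(11/3).
Reduce top mod 3: now compute (2/3).
Pull out 2: since 3 ≡ 3 (mod 8), (2/3) = -1.
Reached (1/3) = 1. Collecting the sign flips along the way, the symbol is +1.

1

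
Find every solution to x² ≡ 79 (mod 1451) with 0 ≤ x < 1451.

532, 919

Since 1451 ≡ 3 (mod 4), a square root of 79 is 79^((1451+1)/4) = 79^363 mod 1451.
Repeated squaring: 79^2≡437, 79^4≡888, 79^8≡651, 79^16≡109, 79^32≡273, 79^64≡528, 79^128≡192, 79^256≡589 (mod 1451).
79^363 = 79^(256+64+32+8+2+1) ≡ 532 (mod 1451).
Check: 532² = 283024 ≡ 79 (mod 1451). The two roots are 532 and 919.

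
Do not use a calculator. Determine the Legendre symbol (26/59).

Pull out 2: since 59 ≡ 3 (mod 8), (2/59) = -1.
Reciprocity: 13 ≡ 1 and 59 ≡ 3 (mod 4), so (13/59) = +(59/13).
Reduce top mod 13: now compute (7/13).
Reciprocity: 7 ≡ 3 and 13 ≡ 1 (mod 4), so (7/13) = +(13/7).
Reduce top mod 7: now compute (6/7).
Pull out 2: since 7 ≡ 7 (mod 8), (2/7) = +1.
Reciprocity: 3 ≡ 3 and 7 ≡ 3 (mod 4), so (3/7) = −(7/3).
Reduce top mod 3: now compute (1/3).
Reached (1/3) = 1. Collecting the sign flips along the way, the symbol is +1.

1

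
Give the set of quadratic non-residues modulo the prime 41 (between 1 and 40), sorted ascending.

3,6,7,11,12,13,14,15,17,19,22,24,26,27,28,29,30,34,35,38

Square k = 1,…,20 (k and 41−k give the same square):
1²=1, 2²=4, 3²=9, 4²=16, 5²=25, 6²=36, 7²≡8, 8²≡23, 9²≡40, 10²≡18, 11²≡39, 12²≡21, 13²≡5, 14²≡32, 15²≡20, 16²≡10, 17²≡2, 18²≡37, 19²≡33, 20²≡31 (mod 41).
The residues are {1, 2, 4, 5, 8, 9, 10, 16, 18, 20, 21, 23, 25, 31, 32, 33, 36, 37, 39, 40}; the non-residues are the remaining 20 nonzero classes.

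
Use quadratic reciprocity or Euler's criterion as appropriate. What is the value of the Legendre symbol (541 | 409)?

First reduce: 541 ≡ 132 (mod 409).
Pull out 2^2: since 409 ≡ 1 (mod 8), (2/409) = +1, so (2/409)^2 = +1.
Reciprocity: 33 ≡ 1 and 409 ≡ 1 (mod 4), so (33/409) = +(409/33).
Reduce top mod 33: now compute (13/33).
Reciprocity: 13 ≡ 1 and 33 ≡ 1 (mod 4), so (13/33) = +(33/13).
Reduce top mod 13: now compute (7/13).
Reciprocity: 7 ≡ 3 and 13 ≡ 1 (mod 4), so (7/13) = +(13/7).
Reduce top mod 7: now compute (6/7).
Pull out 2: since 7 ≡ 7 (mod 8), (2/7) = +1.
Reciprocity: 3 ≡ 3 and 7 ≡ 3 (mod 4), so (3/7) = −(7/3).
Reduce top mod 3: now compute (1/3).
Reached (1/3) = 1. Collecting the sign flips along the way, the symbol is -1.

-1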